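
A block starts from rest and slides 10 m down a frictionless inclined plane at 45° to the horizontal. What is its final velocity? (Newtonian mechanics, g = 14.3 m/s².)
a = g sin(θ) = 14.3 × sin(45°) = 10.11 m/s²
v = √(2ad) = √(2 × 10.11 × 10) = 14.22 m/s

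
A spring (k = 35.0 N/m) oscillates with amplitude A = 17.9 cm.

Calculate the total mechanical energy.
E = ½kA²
E = ½kA² = ½×35.0×(0.179)² = 0.5607 J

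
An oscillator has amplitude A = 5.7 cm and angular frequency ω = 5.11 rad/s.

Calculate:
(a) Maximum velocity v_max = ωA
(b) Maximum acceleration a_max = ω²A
v_max = ωA = 5.11×0.057 = 0.2913 m/s
a_max = ω²A = 5.11²×0.057 = 1.488 m/s²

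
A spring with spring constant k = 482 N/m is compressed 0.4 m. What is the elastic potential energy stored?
PE = ½kx² = ½×482×0.4² = 38.56 J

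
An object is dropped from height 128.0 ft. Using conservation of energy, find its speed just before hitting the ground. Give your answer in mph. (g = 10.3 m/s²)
mgh = ½mv² → v = √(2gh) = √(2×10.3×39.01) = 28.35 m/s = 63.42 mph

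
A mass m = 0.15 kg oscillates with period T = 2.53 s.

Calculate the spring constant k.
T = 2π√(m/k) → k = m(2π/T)² = 0.15×(2π/2.53)² = 0.9251 N/m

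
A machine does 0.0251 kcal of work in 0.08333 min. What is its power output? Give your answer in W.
P = W/t = 105 J / 5 s = 21 W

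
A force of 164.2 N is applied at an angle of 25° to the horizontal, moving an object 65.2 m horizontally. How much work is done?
W = Fd cosθ = 164.2×65.2×cos(25°) = 9702.8 J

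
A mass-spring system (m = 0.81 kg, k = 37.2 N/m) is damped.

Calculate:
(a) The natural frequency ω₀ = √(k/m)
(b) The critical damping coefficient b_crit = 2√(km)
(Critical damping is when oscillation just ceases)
ω₀ = √(k/m) = √(37.2/0.81) = 6.777 rad/s
b_crit = 2√(km) = 2√(37.2×0.81) = 10.98 kg/s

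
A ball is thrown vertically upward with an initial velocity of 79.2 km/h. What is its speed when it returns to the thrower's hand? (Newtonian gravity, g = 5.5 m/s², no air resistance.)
By conservation of energy, the ball returns at the same speed = 79.2 km/h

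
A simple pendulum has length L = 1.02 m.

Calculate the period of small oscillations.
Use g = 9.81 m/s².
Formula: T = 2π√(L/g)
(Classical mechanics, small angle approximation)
T = 2π√(L/g) = 2π√(1.02/9.81) = 2.026 s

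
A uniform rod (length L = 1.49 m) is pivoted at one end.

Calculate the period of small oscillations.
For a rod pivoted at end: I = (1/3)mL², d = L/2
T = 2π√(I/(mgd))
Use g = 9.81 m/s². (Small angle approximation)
I/m = (1/3)L² = 0.74 m²; d = L/2 = 0.745 m
T = 2π√(I/(mgd)) = 2π√(0.74/(9.81×0.745)) = 1.999 s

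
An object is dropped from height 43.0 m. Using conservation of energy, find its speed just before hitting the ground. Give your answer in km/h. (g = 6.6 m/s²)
mgh = ½mv² → v = √(2gh) = √(2×6.6×43) = 23.82 m/s = 85.77 km/h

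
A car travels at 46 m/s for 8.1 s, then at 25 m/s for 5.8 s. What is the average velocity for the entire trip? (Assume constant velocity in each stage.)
d₁ = v₁t₁ = 46 × 8.1 = 372.6 m
d₂ = v₂t₂ = 25 × 5.8 = 145 m
d_total = 517.6 m, t_total = 13.9 s
v_avg = d_total/t_total = 517.6/13.9 = 37.24 m/s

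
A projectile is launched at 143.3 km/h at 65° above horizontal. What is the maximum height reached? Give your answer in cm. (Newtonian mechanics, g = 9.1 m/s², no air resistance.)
H = v₀²sin²(θ)/(2g) (with unit conversion) = 7151.0 cm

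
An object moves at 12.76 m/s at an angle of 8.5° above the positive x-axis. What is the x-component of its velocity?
vₓ = v cos(θ) = 12.76 × cos(8.5°) = 12.62 m/s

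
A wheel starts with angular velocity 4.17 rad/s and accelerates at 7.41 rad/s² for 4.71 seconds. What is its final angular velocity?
ω = ω₀ + αt = 4.17 + 7.41 × 4.71 = 39.07 rad/s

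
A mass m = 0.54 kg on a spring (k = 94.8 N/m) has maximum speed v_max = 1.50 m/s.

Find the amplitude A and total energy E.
½mv²_max = ½kA² → A = v_max√(m/k) = 1.5×√(0.54/94.8) = 0.1132 m = 11.32 cm
E = ½mv²_max = ½×0.54×1.5² = 0.6075 J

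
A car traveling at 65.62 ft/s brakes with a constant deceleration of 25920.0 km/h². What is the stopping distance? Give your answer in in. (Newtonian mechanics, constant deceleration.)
d = v₀² / (2a) (with unit conversion) = 3937.0 in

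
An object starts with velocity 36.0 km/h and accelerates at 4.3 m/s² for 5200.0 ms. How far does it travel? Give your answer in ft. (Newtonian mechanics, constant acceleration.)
d = v₀t + ½at² (with unit conversion) = 361.3 ft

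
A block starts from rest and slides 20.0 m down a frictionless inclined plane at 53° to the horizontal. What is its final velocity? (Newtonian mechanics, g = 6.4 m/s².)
a = g sin(θ) = 6.4 × sin(53°) = 5.11 m/s²
v = √(2ad) = √(2 × 5.11 × 20.0) = 14.3 m/s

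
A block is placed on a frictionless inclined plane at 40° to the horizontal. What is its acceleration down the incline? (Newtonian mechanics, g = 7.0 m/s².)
a = g sin(θ) = 7.0 × sin(40°) = 7.0 × 0.6428 = 4.5 m/s²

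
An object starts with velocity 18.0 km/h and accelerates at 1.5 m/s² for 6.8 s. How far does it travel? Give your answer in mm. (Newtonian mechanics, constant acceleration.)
d = v₀t + ½at² (with unit conversion) = 68680.0 mm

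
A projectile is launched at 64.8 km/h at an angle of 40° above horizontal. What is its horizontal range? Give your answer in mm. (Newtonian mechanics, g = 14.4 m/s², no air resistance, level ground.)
R = v₀² sin(2θ) / g (with unit conversion) = 22160.0 mm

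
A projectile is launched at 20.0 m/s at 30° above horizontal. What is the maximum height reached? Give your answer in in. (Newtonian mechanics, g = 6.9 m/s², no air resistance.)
H = v₀²sin²(θ)/(2g) (with unit conversion) = 285.3 in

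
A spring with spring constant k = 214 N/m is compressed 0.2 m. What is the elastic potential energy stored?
PE = ½kx² = ½×214×0.2² = 4.28 J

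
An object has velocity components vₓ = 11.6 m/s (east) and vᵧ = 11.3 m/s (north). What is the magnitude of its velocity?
|v| = √(vₓ² + vᵧ²) = √(11.6² + 11.3²) = √(262.25) = 16.19 m/s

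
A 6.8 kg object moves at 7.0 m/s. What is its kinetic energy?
KE = ½mv² = ½×6.8×7.0² = 166.6 J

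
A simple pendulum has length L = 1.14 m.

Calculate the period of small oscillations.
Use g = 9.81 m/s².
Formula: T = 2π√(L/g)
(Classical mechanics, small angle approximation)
T = 2π√(L/g) = 2π√(1.14/9.81) = 2.142 s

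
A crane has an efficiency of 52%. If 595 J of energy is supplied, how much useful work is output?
W_out = η × W_in = 0.52 × 595 = 309.4 J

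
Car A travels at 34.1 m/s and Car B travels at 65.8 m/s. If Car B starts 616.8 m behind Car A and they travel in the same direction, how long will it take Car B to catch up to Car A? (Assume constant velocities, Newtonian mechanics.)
Relative speed: v_rel = 65.8 - 34.1 = 31.7 m/s
Time to catch: t = d₀/v_rel = 616.8/31.7 = 19.46 s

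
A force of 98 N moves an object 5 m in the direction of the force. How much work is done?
W = Fd = 98×5 = 490.0 J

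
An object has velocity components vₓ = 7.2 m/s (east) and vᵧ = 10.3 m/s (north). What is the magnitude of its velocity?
|v| = √(vₓ² + vᵧ²) = √(7.2² + 10.3²) = √(157.93) = 12.57 m/s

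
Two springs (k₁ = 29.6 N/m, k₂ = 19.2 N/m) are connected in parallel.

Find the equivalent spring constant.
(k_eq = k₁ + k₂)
k_eq = k₁ + k₂ = 29.6 + 19.2 = 48.8 N/m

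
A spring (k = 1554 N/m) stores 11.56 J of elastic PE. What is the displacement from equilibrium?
PE = ½kx² → x = √(2PE/k) = √(2×11.56/1554) = 0.122 m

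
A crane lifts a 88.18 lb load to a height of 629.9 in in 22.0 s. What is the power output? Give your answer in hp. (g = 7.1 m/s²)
W = mgh = 40×7.1×16 = 4544 J
P = W/t = 4544/22 = 206.5 W = 0.277 hp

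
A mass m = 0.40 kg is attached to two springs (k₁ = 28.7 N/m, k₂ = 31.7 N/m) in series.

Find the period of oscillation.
k_eq = k₁k₂/(k₁+k₂) = 15.06 N/m
T = 2π√(m/k_eq) = 2π√(0.4/15.06) = 1.024 s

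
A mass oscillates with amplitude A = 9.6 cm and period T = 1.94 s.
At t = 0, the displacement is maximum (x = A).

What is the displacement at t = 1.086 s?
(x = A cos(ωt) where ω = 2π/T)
ω = 2π/T = 2π/1.94 = 3.239 rad/s
x = A cos(ωt) = 9.6×cos(3.239×1.086) = -8.93 cm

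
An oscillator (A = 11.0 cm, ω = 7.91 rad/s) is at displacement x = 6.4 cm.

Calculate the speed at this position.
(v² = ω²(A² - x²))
v = ω√(A² − x²) = 7.91×√(0.11² − 0.064²) = 0.7077 m/s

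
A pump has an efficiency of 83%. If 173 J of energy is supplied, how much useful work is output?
W_out = η × W_in = 0.83 × 173 = 143.59 J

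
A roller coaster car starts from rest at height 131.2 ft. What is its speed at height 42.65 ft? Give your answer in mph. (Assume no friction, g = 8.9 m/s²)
mgh₁ = ½mv₂² + mgh₂ → v₂ = √(2g(h₁−h₂)) = √(2×8.9×(39.99−13)) = 21.92 m/s = 49.03 mph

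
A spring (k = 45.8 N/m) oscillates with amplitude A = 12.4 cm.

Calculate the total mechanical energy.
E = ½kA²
E = ½kA² = ½×45.8×(0.124)² = 0.3521 J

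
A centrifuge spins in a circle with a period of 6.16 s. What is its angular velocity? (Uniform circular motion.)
ω = 2π/T = 2π/6.16 = 1.02 rad/s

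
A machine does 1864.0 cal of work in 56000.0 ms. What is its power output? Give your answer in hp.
P = W/t = 7799 J / 56 s = 139.3 W = 0.1868 hp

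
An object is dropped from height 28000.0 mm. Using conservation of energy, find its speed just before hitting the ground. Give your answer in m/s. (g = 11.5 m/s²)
mgh = ½mv² → v = √(2gh) = √(2×11.5×28) = 25.38 m/s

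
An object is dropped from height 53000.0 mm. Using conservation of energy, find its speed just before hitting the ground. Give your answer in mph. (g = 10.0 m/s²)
mgh = ½mv² → v = √(2gh) = √(2×10.0×53) = 32.56 m/s = 72.83 mph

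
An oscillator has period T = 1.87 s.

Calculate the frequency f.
f = 1/T = 1/1.87 = 0.5348 Hz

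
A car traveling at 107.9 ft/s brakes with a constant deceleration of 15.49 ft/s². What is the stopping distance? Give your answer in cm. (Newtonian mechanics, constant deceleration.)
d = v₀² / (2a) (with unit conversion) = 11450.0 cm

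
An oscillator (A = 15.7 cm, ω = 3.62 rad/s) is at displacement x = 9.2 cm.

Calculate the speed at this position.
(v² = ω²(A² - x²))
v = ω√(A² − x²) = 3.62×√(0.157² − 0.092²) = 0.4605 m/s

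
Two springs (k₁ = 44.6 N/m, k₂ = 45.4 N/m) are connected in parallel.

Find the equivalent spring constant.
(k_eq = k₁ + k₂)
k_eq = k₁ + k₂ = 44.6 + 45.4 = 90 N/m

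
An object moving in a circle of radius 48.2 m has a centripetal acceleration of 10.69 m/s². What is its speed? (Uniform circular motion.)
v = √(a_c × r) = √(10.69 × 48.2) = 22.7 m/s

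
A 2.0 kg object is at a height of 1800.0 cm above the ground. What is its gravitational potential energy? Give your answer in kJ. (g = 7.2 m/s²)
PE = mgh = 2 kg × 7.2 m/s² × 18 m = 259.2 J = 0.2592 kJ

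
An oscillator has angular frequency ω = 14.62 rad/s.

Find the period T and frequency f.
T = 2π/ω = 2π/14.62 = 0.4298 s; f = ω/2π = 2.327 Hz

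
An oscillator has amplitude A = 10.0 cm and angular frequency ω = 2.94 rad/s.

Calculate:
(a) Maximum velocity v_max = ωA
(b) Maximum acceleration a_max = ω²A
v_max = ωA = 2.94×0.1 = 0.294 m/s
a_max = ω²A = 2.94²×0.1 = 0.8644 m/s²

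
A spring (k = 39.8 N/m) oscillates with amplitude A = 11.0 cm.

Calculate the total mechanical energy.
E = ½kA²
E = ½kA² = ½×39.8×(0.11)² = 0.2408 J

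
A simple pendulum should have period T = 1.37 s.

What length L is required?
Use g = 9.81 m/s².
T = 2π√(L/g) → L = g(T/2π)² = 9.81×(1.37/2π)² = 0.4664 m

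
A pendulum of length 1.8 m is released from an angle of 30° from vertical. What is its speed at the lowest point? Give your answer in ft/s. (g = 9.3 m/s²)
h = L(1 − cosθ) = 1.8×(1 − cos30°) = 0.2412 m
v = √(2gh) = √(2×9.3×0.2412) = 2.118 m/s = 6.948 ft/s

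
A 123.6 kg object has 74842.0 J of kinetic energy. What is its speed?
KE = ½mv² → v = √(2KE/m) = √(2×74842.0/123.6) = 34.8 m/s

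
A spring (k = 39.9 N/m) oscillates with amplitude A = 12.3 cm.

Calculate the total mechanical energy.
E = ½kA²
E = ½kA² = ½×39.9×(0.123)² = 0.3018 J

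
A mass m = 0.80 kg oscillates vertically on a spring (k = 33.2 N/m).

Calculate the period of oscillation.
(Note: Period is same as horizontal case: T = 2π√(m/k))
T = 2π√(m/k) = 2π√(0.8/33.2) = 0.9753 s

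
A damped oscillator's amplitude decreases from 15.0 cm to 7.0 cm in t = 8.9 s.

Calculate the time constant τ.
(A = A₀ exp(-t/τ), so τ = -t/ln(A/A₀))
A/A₀ = 7.0/15.0 = 0.4667; ln(A/A₀) = -0.7621
τ = −t/ln(A/A₀) = −8.9/-0.7621 = 11.68 s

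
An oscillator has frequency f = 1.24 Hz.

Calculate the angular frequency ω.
ω = 2πf = 2π×1.24 = 7.791 rad/s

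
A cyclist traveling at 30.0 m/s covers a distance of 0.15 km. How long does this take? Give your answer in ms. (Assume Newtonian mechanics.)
t = d/v (with unit conversion) = 5000.0 ms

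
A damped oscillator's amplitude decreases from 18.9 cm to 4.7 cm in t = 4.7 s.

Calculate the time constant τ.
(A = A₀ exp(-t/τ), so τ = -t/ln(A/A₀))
A/A₀ = 4.7/18.9 = 0.2487; ln(A/A₀) = -1.392
τ = −t/ln(A/A₀) = −4.7/-1.392 = 3.377 s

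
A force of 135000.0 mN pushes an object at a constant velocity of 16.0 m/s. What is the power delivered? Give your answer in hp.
P = Fv = 135 N × 16 m/s = 2160 W = 2.897 hp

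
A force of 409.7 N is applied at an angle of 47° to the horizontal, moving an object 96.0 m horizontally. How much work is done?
W = Fd cosθ = 409.7×96.0×cos(47°) = 26824.0 J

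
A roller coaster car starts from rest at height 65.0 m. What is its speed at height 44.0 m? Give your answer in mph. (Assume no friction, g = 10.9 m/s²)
mgh₁ = ½mv₂² + mgh₂ → v₂ = √(2g(h₁−h₂)) = √(2×10.9×(65−44)) = 21.4 m/s = 47.86 mph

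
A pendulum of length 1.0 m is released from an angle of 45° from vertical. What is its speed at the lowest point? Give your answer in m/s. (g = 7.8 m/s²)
h = L(1 − cosθ) = 1.0×(1 − cos45°) = 0.2929 m
v = √(2gh) = √(2×7.8×0.2929) = 2.138 m/s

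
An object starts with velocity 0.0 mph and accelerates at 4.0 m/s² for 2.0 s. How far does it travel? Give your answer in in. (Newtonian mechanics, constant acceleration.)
d = v₀t + ½at² (with unit conversion) = 315.0 in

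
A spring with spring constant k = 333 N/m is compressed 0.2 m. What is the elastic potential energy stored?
PE = ½kx² = ½×333×0.2² = 6.66 J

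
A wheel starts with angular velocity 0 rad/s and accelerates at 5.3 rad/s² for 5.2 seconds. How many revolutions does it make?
θ = ω₀t + ½αt² = 0×5.2 + ½×5.3×5.2² = 71.66 rad
Revolutions = θ/(2π) = 71.66/(2π) = 11.4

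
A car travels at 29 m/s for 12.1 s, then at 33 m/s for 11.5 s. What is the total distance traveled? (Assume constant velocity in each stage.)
d₁ = v₁t₁ = 29 × 12.1 = 350.9 m
d₂ = v₂t₂ = 33 × 11.5 = 379.5 m
d_total = 350.9 + 379.5 = 730.4 m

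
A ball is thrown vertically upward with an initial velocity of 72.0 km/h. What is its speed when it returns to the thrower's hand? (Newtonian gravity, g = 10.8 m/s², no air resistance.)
By conservation of energy, the ball returns at the same speed = 72.0 km/h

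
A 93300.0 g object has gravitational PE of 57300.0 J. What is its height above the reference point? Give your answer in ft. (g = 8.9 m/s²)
PE = mgh → h = PE/(mg) = 5.73e+04 J / (93.3 kg × 8.9 m/s²) = 69.01 m = 226.4 ft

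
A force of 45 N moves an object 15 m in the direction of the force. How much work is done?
W = Fd = 45×15 = 675.0 J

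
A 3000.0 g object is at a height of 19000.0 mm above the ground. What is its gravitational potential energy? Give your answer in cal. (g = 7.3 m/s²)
PE = mgh = 3 kg × 7.3 m/s² × 19 m = 416.1 J = 99.45 cal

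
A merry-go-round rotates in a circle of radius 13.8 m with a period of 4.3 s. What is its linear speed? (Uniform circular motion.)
v = 2πr/T = 2π×13.8/4.3 = 20.16 m/s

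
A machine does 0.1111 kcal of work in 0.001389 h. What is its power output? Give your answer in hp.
P = W/t = 464.8 J / 5 s = 92.96 W = 0.1247 hp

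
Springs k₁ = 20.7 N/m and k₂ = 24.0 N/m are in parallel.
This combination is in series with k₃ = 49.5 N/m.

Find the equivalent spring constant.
k₁₂ = k₁ + k₂ = 44.7 N/m (parallel)
1/k_eq = 1/k₁₂ + 1/k₃ → k_eq = 23.49 N/m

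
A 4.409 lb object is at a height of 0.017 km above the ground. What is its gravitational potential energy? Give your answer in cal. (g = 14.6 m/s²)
PE = mgh = 2 kg × 14.6 m/s² × 17 m = 496.4 J = 118.6 cal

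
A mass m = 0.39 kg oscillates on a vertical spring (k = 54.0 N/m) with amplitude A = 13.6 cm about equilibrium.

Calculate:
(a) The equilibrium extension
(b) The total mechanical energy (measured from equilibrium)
x_eq = mg/k = 0.39×9.81/54.0 = 0.07085 m = 7.085 cm
E = ½kA² = ½×54.0×(0.136)² = 0.4994 J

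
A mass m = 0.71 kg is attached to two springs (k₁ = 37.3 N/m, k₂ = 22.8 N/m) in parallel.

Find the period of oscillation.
k_eq = k₁+k₂ = 60.1 N/m
T = 2π√(m/k_eq) = 2π√(0.71/60.1) = 0.6829 s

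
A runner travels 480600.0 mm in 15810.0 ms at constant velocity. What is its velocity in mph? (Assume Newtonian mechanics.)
v = d/t (with unit conversion) = 68.0 mph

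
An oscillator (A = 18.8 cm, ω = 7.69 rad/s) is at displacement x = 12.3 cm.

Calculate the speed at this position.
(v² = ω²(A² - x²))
v = ω√(A² − x²) = 7.69×√(0.188² − 0.123²) = 1.093 m/s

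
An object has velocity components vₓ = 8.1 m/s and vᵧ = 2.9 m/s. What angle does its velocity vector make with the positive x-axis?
θ = arctan(vᵧ/vₓ) = arctan(2.9/8.1) = 19.7°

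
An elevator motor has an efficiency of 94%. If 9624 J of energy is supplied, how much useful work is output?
W_out = η × W_in = 0.94 × 9624 = 9046.6 J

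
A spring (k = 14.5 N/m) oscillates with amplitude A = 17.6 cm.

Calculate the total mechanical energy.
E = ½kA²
E = ½kA² = ½×14.5×(0.176)² = 0.2246 J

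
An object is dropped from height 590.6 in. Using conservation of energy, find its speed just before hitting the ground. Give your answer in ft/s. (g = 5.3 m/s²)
mgh = ½mv² → v = √(2gh) = √(2×5.3×15) = 12.61 m/s = 41.37 ft/s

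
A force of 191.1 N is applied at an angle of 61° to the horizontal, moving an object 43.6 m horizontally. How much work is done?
W = Fd cosθ = 191.1×43.6×cos(61°) = 4039.4 J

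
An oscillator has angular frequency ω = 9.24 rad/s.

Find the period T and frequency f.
T = 2π/ω = 2π/9.24 = 0.68 s; f = ω/2π = 1.471 Hz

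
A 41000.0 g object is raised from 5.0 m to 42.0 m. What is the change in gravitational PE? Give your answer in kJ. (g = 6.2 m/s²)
ΔPE = mg(h₂ − h₁) = 41 kg × 6.2 m/s² × (42 − 5) m = 9405 J = 9.405 kJ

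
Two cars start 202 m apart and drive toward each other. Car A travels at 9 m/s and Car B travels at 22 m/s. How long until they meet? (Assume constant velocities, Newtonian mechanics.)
Combined speed: v_combined = 9 + 22 = 31 m/s
Time to meet: t = d/31 = 202/31 = 6.52 s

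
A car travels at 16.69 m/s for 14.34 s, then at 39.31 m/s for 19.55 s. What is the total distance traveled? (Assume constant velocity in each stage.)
d₁ = v₁t₁ = 16.69 × 14.34 = 239.335 m
d₂ = v₂t₂ = 39.31 × 19.55 = 768.511 m
d_total = 239.335 + 768.511 = 1007.85 m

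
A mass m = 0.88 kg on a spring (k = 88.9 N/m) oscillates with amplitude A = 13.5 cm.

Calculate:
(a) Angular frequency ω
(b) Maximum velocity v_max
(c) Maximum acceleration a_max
ω = √(k/m) = √(88.9/0.88) = 10.05 rad/s
v_max = ωA = 10.05×0.135 = 1.357 m/s
a_max = ω²A = 10.05²×0.135 = 13.64 m/s²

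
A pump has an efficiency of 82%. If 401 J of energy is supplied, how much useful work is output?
W_out = η × W_in = 0.82 × 401 = 328.82 J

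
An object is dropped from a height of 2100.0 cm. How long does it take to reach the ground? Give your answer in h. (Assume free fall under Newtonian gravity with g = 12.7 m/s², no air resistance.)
t = √(2h/g) (with unit conversion) = 0.0005051 h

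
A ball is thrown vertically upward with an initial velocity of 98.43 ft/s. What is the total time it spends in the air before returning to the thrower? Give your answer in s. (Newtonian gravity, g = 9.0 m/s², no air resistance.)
t_total = 2v₀/g (with unit conversion) = 6.667 s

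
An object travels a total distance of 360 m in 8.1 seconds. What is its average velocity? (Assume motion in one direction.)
v_avg = Δd / Δt = 360 / 8.1 = 44.44 m/s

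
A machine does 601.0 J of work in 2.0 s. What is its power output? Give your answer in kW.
P = W/t = 601 J / 2 s = 300.5 W = 0.3005 kW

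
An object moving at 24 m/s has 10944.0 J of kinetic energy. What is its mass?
KE = ½mv² → m = 2KE/v² = 2×10944.0/24² = 38.0 kg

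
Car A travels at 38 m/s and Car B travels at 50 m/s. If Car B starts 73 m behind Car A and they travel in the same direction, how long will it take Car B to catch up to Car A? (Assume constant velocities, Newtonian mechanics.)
Relative speed: v_rel = 50 - 38 = 12 m/s
Time to catch: t = d₀/v_rel = 73/12 = 6.08 s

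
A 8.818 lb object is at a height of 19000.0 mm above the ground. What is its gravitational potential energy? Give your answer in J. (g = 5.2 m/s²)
PE = mgh = 4 kg × 5.2 m/s² × 19 m = 395.2 J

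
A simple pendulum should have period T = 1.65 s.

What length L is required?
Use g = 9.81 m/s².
T = 2π√(L/g) → L = g(T/2π)² = 9.81×(1.65/2π)² = 0.6765 m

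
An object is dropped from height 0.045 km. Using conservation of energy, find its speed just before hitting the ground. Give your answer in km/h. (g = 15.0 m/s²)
mgh = ½mv² → v = √(2gh) = √(2×15.0×45) = 36.74 m/s = 132.3 km/h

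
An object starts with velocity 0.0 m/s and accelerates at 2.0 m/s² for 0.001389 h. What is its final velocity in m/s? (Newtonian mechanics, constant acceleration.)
v = v₀ + at (with unit conversion) = 10.0 m/s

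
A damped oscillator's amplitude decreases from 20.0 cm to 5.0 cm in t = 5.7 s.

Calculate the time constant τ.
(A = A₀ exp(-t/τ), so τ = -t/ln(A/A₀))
A/A₀ = 5.0/20.0 = 0.25; ln(A/A₀) = -1.386
τ = −t/ln(A/A₀) = −5.7/-1.386 = 4.112 s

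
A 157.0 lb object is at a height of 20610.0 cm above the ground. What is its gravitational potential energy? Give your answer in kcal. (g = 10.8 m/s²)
PE = mgh = 71.21 kg × 10.8 m/s² × 206.1 m = 1.585e+05 J = 37.89 kcal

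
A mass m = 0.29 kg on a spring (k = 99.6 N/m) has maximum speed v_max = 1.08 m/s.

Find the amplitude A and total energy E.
½mv²_max = ½kA² → A = v_max√(m/k) = 1.08×√(0.29/99.6) = 0.05828 m = 5.828 cm
E = ½mv²_max = ½×0.29×1.08² = 0.1691 J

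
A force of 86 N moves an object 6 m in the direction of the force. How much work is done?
W = Fd = 86×6 = 516.0 J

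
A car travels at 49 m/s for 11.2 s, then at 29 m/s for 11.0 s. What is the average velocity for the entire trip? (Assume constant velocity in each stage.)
d₁ = v₁t₁ = 49 × 11.2 = 548.8 m
d₂ = v₂t₂ = 29 × 11.0 = 319 m
d_total = 867.8 m, t_total = 22.2 s
v_avg = d_total/t_total = 867.8/22.2 = 39.09 m/s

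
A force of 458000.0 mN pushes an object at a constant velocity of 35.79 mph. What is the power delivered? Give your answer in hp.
P = Fv = 458 N × 16 m/s = 7328 W = 9.827 hp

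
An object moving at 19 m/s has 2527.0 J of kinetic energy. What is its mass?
KE = ½mv² → m = 2KE/v² = 2×2527.0/19² = 14.0 kg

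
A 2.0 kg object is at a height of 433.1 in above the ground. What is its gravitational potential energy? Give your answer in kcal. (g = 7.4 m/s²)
PE = mgh = 2 kg × 7.4 m/s² × 11 m = 162.8 J = 0.03891 kcal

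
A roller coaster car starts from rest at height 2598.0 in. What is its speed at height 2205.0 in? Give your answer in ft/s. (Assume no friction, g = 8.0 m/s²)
mgh₁ = ½mv₂² + mgh₂ → v₂ = √(2g(h₁−h₂)) = √(2×8.0×(65.99−56.01)) = 12.64 m/s = 41.46 ft/s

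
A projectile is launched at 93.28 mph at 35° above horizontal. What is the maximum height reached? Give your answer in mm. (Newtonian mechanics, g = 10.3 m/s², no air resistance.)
H = v₀²sin²(θ)/(2g) (with unit conversion) = 27770.0 mm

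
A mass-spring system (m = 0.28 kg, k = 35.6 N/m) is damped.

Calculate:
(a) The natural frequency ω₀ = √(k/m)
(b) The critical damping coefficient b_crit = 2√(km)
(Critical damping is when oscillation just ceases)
ω₀ = √(k/m) = √(35.6/0.28) = 11.28 rad/s
b_crit = 2√(km) = 2√(35.6×0.28) = 6.314 kg/s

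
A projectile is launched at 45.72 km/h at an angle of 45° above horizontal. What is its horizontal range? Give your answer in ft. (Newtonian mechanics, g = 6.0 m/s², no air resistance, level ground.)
R = v₀² sin(2θ) / g (with unit conversion) = 88.19 ft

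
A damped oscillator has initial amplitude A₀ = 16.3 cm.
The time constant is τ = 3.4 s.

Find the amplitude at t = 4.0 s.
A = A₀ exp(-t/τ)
A = A₀ exp(−t/τ) = 16.3×exp(−4.0/3.4) = 5.026 cm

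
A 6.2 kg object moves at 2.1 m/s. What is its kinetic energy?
KE = ½mv² = ½×6.2×2.1² = 13.671 J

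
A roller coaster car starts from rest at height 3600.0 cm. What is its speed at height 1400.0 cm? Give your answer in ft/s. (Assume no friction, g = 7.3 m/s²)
mgh₁ = ½mv₂² + mgh₂ → v₂ = √(2g(h₁−h₂)) = √(2×7.3×(36−14)) = 17.92 m/s = 58.8 ft/s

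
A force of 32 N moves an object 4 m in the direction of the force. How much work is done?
W = Fd = 32×4 = 128.0 J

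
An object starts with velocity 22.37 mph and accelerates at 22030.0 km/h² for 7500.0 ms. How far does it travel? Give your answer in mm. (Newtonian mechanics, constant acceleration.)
d = v₀t + ½at² (with unit conversion) = 122800.0 mm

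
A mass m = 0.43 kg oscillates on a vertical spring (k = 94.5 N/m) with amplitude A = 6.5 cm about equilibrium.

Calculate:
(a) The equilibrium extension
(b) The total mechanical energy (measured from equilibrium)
x_eq = mg/k = 0.43×9.81/94.5 = 0.04464 m = 4.464 cm
E = ½kA² = ½×94.5×(0.065)² = 0.1996 J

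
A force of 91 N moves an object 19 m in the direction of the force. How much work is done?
W = Fd = 91×19 = 1729.0 J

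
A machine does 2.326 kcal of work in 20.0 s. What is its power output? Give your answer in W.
P = W/t = 9732 J / 20 s = 486.6 W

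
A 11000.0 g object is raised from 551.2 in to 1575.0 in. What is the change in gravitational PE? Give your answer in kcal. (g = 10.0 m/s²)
ΔPE = mg(h₂ − h₁) = 11 kg × 10.0 m/s² × (40 − 14) m = 2860 J = 0.6837 kcal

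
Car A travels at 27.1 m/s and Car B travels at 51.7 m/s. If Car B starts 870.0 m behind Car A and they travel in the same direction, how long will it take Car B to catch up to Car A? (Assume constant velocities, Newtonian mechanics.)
Relative speed: v_rel = 51.7 - 27.1 = 24.6 m/s
Time to catch: t = d₀/v_rel = 870.0/24.6 = 35.37 s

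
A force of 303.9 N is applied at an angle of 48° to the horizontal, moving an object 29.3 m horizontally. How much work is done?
W = Fd cosθ = 303.9×29.3×cos(48°) = 5958.1 J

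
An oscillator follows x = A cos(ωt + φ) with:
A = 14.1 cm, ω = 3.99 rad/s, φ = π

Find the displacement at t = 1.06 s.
x = A cos(ωt + φ) = 14.1×cos(3.99×1.06 + π) = 6.548 cm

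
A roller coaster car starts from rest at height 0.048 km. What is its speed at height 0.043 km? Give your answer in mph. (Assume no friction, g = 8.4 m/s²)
mgh₁ = ½mv₂² + mgh₂ → v₂ = √(2g(h₁−h₂)) = √(2×8.4×(48−43)) = 9.165 m/s = 20.5 mph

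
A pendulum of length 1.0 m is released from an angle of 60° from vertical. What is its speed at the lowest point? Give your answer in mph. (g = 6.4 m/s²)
h = L(1 − cosθ) = 1.0×(1 − cos60°) = 0.5 m
v = √(2gh) = √(2×6.4×0.5) = 2.53 m/s = 5.659 mph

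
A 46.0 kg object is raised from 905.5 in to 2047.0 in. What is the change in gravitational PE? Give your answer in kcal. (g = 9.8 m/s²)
ΔPE = mg(h₂ − h₁) = 46 kg × 9.8 m/s² × (51.99 − 23) m = 1.307e+04 J = 3.124 kcal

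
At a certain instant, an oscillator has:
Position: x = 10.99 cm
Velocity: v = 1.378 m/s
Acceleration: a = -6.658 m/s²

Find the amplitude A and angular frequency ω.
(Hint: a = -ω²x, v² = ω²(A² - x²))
a = −ω²x → ω = √(|a|/x) = √(6.658/0.1099) = 7.783 rad/s
v² = ω²(A² − x²) → A = √(x² + v²/ω²) = √(0.1099² + 1.378²/7.783²) = 0.2084 m = 20.84 cm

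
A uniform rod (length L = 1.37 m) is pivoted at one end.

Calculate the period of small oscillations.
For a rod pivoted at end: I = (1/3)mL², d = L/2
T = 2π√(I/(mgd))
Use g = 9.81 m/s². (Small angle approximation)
I/m = (1/3)L² = 0.6256 m²; d = L/2 = 0.685 m
T = 2π√(I/(mgd)) = 2π√(0.6256/(9.81×0.685)) = 1.917 s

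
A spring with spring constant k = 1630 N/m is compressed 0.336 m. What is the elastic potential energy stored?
PE = ½kx² = ½×1630×0.336² = 92.01 J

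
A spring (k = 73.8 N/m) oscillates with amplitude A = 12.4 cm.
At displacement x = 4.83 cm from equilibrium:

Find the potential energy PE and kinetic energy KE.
E_total = ½kA² = ½×73.8×(0.124)² = 0.5674 J
PE = ½kx² = ½×73.8×(0.0483)² = 0.08608 J
KE = E_total − PE = 0.4813 J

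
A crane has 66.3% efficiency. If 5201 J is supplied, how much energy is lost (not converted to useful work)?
W_out = η × W_in = 0.663×5201 = 3448.3 J
W_lost = W_in − W_out = 5201 − 3448.3 = 1752.7 J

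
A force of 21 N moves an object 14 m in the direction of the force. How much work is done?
W = Fd = 21×14 = 294.0 J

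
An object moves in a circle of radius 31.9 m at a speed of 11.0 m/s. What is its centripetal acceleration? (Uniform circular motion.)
a_c = v²/r = 11.0²/31.9 = 121/31.9 = 3.79 m/s²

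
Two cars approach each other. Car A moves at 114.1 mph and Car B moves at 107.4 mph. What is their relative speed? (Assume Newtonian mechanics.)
v_rel = v_A + v_B = 114.1 + 107.4 = 221.5 mph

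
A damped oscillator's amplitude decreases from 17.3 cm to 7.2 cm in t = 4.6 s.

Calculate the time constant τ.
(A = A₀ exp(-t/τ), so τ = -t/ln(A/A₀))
A/A₀ = 7.2/17.3 = 0.4162; ln(A/A₀) = -0.8766
τ = −t/ln(A/A₀) = −4.6/-0.8766 = 5.247 s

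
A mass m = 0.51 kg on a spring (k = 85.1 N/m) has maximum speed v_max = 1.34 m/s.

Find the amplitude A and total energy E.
½mv²_max = ½kA² → A = v_max√(m/k) = 1.34×√(0.51/85.1) = 0.1037 m = 10.37 cm
E = ½mv²_max = ½×0.51×1.34² = 0.4579 J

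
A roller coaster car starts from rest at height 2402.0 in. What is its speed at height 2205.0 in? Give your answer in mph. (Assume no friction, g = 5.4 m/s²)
mgh₁ = ½mv₂² + mgh₂ → v₂ = √(2g(h₁−h₂)) = √(2×5.4×(61.01−56.01)) = 7.351 m/s = 16.44 mph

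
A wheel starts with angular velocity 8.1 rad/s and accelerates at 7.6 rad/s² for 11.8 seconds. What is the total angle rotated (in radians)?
θ = ω₀t + ½αt² = 8.1×11.8 + ½×7.6×11.8² = 624.69 rad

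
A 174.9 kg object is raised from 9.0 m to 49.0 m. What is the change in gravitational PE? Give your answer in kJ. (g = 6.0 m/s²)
ΔPE = mg(h₂ − h₁) = 174.9 kg × 6.0 m/s² × (49 − 9) m = 4.198e+04 J = 41.98 kJ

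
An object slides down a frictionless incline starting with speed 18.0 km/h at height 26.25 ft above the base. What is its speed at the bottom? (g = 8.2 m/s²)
½mv₀² + mgh = ½mv² → v = √(v₀² + 2gh) = √(5² + 2×8.2×8.001) = 12.5 m/s = 45.0 km/h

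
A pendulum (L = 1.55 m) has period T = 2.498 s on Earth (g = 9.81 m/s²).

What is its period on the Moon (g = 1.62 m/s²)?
T = 2π√(L/g), so T_moon/T_earth = √(g_earth/g_moon)
T_moon = 2π√(1.55/1.62) = 6.146 s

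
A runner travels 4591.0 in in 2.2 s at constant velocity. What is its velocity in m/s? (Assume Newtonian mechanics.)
v = d/t (with unit conversion) = 53.01 m/s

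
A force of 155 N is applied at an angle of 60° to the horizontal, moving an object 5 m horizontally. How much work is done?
W = Fd cosθ = 155×5×cos(60°) = 387.5 J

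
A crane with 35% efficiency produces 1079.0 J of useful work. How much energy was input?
W_in = W_out/η = 1079.0/0.35 = 3082.9 J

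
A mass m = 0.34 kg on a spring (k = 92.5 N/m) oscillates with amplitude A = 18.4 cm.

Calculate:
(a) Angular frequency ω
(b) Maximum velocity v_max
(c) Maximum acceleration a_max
ω = √(k/m) = √(92.5/0.34) = 16.49 rad/s
v_max = ωA = 16.49×0.184 = 3.035 m/s
a_max = ω²A = 16.49²×0.184 = 50.06 m/s²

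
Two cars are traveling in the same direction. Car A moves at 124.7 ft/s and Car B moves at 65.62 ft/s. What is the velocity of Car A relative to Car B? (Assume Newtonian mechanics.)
v_rel = v_A - v_B = 124.7 - 65.62 = 59.08 ft/s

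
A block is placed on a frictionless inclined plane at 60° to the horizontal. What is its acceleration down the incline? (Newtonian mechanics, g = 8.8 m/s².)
a = g sin(θ) = 8.8 × sin(60°) = 8.8 × 0.866 = 7.62 m/s²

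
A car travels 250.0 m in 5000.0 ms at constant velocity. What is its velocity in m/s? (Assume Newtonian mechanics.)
v = d/t (with unit conversion) = 50.0 m/s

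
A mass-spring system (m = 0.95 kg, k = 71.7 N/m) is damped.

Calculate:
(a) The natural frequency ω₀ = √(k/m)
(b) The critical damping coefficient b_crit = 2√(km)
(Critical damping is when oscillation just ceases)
ω₀ = √(k/m) = √(71.7/0.95) = 8.688 rad/s
b_crit = 2√(km) = 2√(71.7×0.95) = 16.51 kg/s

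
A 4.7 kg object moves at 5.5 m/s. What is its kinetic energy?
KE = ½mv² = ½×4.7×5.5² = 71.0875 J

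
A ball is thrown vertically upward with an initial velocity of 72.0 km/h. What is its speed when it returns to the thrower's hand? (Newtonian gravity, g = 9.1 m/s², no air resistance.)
By conservation of energy, the ball returns at the same speed = 72.0 km/h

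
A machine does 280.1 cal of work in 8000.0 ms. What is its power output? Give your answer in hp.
P = W/t = 1172 J / 8 s = 146.5 W = 0.1964 hp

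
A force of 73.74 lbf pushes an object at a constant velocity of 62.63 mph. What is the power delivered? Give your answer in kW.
P = Fv = 328 N × 28 m/s = 9184 W = 9.184 kW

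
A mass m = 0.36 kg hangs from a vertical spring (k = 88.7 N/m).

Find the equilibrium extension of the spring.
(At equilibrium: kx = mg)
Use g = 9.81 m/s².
x_eq = mg/k = 0.36×9.81/88.7 = 0.03982 m = 3.982 cm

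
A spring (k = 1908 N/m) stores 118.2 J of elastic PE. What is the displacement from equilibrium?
PE = ½kx² → x = √(2PE/k) = √(2×118.2/1908) = 0.352 m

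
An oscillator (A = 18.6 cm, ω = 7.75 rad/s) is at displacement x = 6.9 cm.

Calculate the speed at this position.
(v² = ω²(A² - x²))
v = ω√(A² − x²) = 7.75×√(0.186² − 0.069²) = 1.339 m/s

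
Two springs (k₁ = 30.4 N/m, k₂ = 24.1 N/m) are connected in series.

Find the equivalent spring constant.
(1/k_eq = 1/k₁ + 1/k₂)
1/k_eq = 1/30.4 + 1/24.1 = 0.074389; k_eq = 13.44 N/m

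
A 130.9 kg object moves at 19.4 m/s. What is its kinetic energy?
KE = ½mv² = ½×130.9×19.4² = 24632.76 J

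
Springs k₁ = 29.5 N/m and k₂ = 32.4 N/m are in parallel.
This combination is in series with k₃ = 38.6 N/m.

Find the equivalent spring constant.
k₁₂ = k₁ + k₂ = 61.9 N/m (parallel)
1/k_eq = 1/k₁₂ + 1/k₃ → k_eq = 23.77 N/m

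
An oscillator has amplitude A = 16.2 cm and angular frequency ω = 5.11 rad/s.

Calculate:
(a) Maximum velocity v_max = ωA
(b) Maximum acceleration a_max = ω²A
v_max = ωA = 5.11×0.162 = 0.8278 m/s
a_max = ω²A = 5.11²×0.162 = 4.23 m/s²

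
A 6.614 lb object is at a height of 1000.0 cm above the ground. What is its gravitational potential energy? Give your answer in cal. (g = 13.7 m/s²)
PE = mgh = 3 kg × 13.7 m/s² × 10 m = 411 J = 98.23 cal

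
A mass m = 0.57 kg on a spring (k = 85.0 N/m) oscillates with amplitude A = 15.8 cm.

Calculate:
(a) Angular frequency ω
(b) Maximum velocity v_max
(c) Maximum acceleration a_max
ω = √(k/m) = √(85.0/0.57) = 12.21 rad/s
v_max = ωA = 12.21×0.158 = 1.929 m/s
a_max = ω²A = 12.21²×0.158 = 23.56 m/s²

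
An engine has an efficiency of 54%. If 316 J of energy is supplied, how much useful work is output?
W_out = η × W_in = 0.54 × 316 = 170.64 J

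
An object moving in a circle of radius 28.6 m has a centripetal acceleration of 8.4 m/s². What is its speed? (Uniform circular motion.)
v = √(a_c × r) = √(8.4 × 28.6) = 15.5 m/s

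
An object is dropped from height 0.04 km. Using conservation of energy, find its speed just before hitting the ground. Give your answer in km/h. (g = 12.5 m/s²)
mgh = ½mv² → v = √(2gh) = √(2×12.5×40) = 31.62 m/s = 113.8 km/h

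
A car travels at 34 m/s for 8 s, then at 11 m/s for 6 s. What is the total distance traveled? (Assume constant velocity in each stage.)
d₁ = v₁t₁ = 34 × 8 = 272 m
d₂ = v₂t₂ = 11 × 6 = 66 m
d_total = 272 + 66 = 338 m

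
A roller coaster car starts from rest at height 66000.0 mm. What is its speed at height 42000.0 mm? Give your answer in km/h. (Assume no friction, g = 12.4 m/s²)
mgh₁ = ½mv₂² + mgh₂ → v₂ = √(2g(h₁−h₂)) = √(2×12.4×(66−42)) = 24.4 m/s = 87.83 km/h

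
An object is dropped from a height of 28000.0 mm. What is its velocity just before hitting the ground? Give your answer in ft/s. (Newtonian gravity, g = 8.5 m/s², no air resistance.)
v = √(2gh) (with unit conversion) = 71.58 ft/s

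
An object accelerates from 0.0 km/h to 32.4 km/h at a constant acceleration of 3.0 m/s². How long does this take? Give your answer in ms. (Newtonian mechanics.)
t = (v - v₀)/a (with unit conversion) = 3000.0 ms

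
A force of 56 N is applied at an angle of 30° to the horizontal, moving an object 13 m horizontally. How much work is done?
W = Fd cosθ = 56×13×cos(30°) = 630.47 J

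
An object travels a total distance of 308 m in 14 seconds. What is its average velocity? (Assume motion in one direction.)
v_avg = Δd / Δt = 308 / 14 = 22.0 m/s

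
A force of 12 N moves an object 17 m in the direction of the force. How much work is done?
W = Fd = 12×17 = 204.0 J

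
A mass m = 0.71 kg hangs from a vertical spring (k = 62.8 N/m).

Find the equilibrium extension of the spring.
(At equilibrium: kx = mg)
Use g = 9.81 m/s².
x_eq = mg/k = 0.71×9.81/62.8 = 0.1109 m = 11.09 cm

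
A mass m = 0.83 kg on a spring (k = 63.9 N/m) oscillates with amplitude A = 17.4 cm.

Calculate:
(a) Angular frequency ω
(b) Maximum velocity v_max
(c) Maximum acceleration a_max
ω = √(k/m) = √(63.9/0.83) = 8.774 rad/s
v_max = ωA = 8.774×0.174 = 1.527 m/s
a_max = ω²A = 8.774²×0.174 = 13.4 m/s²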